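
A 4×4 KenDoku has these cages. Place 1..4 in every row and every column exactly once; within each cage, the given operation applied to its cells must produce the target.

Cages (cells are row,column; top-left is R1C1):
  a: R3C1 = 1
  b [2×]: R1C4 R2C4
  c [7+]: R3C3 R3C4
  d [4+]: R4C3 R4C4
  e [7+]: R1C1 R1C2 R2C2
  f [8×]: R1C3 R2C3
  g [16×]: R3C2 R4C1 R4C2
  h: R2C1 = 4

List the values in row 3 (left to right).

1 2 3 4

H is a freebie, so R2C1 = 4.
4 is placed in row 2; hence R2C3 = 2.
2 is placed in row 2, leaving R2C4 = 1.
A is a freebie, leaving R3C1 = 1.
Column 1 now contains 4, so R4C1 = 2.
1 is placed in column 4, leaving R4C4 = 3.
Column 1 already has 2, which forces R1C1 = 3.
Cage e needs sum 7, so R1C2 = 1.
2 is placed in column 3, which forces R1C3 = 4.
1 is placed in column 4, leaving R1C4 = 2.
Row 2 already has 1, leaving R2C2 = 3.
Cage g needs product 16; hence R3C2 = 2.
Cage c's pair has sum 7, which forces R3C3 = 3.
Column 4 now contains 3, which forces R3C4 = 4.
Cage g has product 16, so R4C2 = 4.
Row 4 already has 3; hence R4C3 = 1.
Completed grid: 3 1 4 2 / 4 3 2 1 / 1 2 3 4 / 2 4 1 3.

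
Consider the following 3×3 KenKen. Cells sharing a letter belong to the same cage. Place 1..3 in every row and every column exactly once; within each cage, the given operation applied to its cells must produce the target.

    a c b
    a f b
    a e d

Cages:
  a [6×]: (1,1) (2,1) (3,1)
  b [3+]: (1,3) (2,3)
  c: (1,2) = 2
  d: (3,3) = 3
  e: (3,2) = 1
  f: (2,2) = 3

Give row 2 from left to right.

1 3 2

C is a freebie, leaving (1,2) = 2.
2 is placed in row 1, so (1,3) = 1.
Cage f is a single given cell, which forces (2,2) = 3.
Column 3 already has 1, so (2,3) = 2.
Cage e is a single given cell, which forces (3,2) = 1.
D is a freebie, leaving (3,3) = 3.
Row 1 now contains 1; hence (1,1) = 3.
Row 2 already has 2; hence (2,1) = 1.
Row 3 now contains 3, so (3,1) = 2.
Completed grid: 3 2 1 / 1 3 2 / 2 1 3.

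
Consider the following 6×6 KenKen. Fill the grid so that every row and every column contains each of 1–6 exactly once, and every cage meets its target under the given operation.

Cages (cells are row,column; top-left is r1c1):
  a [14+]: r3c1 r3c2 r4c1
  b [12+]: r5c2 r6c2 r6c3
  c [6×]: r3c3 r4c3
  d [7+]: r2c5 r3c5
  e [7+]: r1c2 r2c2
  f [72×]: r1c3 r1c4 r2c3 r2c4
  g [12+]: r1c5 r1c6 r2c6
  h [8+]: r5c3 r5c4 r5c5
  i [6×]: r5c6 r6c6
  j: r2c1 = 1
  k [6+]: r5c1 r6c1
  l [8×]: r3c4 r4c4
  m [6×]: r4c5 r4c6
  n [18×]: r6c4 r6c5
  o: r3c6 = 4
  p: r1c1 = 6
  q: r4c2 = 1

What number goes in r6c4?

3

Cage p is a single given cell, which forces r1c1 = 6.
Cage j is a single given cell, leaving r2c1 = 1.
O is a freebie, which forces r3c6 = 4.
Cage q is a single given cell, so r4c2 = 1.
Cage a needs sum 14, leaving r3c2 = 6.
4 is placed in row 3; hence r3c4 = 2.
Cage l needs two cells with product 8, so r4c4 = 4.
In row 4, 5 can only go at r4c1, so r4c1 = 5.
Column 1 already has 5, which forces r3c1 = 3.
Row 3 now contains 3, leaving r3c3 = 1.
Row 3 already has 1, leaving r3c5 = 5.
Cage f has product 72; hence r1c4 = 1.
Row 1 already has 1, which forces r1c5 = 4.
The two cells of cage d must have sum 7; hence r2c5 = 2.
The two cells of cage c must have product 6, which forces r4c3 = 6.
2 is placed in column 5, which forces r4c5 = 3.
Row 4 now contains 3; hence r4c6 = 2.
3 is placed in column 5, which forces r5c5 = 1.
3 is placed in column 5, so r6c5 = 6.
4 is placed in row 1, so r1c3 = 3.
Row 1 already has 3, leaving r1c6 = 5.
Cage f has product 72, leaving r2c3 = 4.
The 4 cells of cage f must have product 72; hence r2c4 = 6.
Column 6 now contains 5; hence r2c6 = 3.
Column 3 now contains 4, which forces r5c3 = 2.
Cage i's pair has product 6, which forces r5c6 = 6.
Column 3 now contains 4, so r6c3 = 5.
6 is placed in row 6, so r6c4 = 3.
Cage i's pair has product 6; hence r6c6 = 1.
Row 1 already has 3, leaving r1c2 = 2.
4 is placed in row 2, leaving r2c2 = 5.
Row 5 now contains 2; hence r5c1 = 4.
Column 2 now contains 5, which forces r5c2 = 3.
Column 4 now contains 3, so r5c4 = 5.
The two cells of cage k must have sum 6, which forces r6c1 = 2.
2 is placed in column 2, so r6c2 = 4.
Filled in: 6 2 3 1 4 5 / 1 5 4 6 2 3 / 3 6 1 2 5 4 / 5 1 6 4 3 2 / 4 3 2 5 1 6 / 2 4 5 3 6 1.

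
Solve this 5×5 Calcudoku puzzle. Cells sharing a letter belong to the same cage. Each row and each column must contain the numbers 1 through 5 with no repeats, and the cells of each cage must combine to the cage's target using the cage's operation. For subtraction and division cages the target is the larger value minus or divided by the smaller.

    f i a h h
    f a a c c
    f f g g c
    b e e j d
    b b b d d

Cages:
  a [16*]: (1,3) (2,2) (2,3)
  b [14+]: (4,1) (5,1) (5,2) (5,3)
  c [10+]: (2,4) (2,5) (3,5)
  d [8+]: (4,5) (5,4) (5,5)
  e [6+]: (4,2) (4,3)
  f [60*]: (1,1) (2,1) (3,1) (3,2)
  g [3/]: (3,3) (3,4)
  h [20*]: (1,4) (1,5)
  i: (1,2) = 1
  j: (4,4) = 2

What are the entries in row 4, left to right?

Cage i is a single given cell, which forces (1,2) = 1.
Cage j is given, so (4,4) = 2.
The two cells of cage e must have sum 6, which forces (4,2) = 5.
Cage e's pair has sum 6; hence (4,3) = 1.
Cage a needs product 16; hence (1,3) = 2.
Cage a needs product 16; hence (2,2) = 2.
1 is placed in column 3, which forces (2,3) = 4.
1 is placed in column 3, so (3,3) = 3.
Cage g needs two cells with quotient 3, leaving (3,4) = 1.
3 is placed in column 3, leaving (5,3) = 5.
The 4 cells of cage f must have product 60, leaving (1,1) = 3.
The 4 cells of cage f must have product 60, leaving (2,1) = 1.
The 4 cells of cage f must have product 60, so (3,1) = 5.
Row 3 already has 3, which forces (3,2) = 4.
Row 3 already has 4, leaving (3,5) = 2.
Column 1 already has 3, leaving (4,1) = 4.
4 is placed in row 4, so (4,5) = 3.
Column 1 now contains 1, so (5,1) = 2.
Column 2 now contains 4, so (5,2) = 3.
Row 5 already has 3, leaving (5,4) = 4.
2 is placed in column 5; hence (5,5) = 1.
Column 4 now contains 4, which forces (1,4) = 5.
Cage h needs two cells with product 20; hence (1,5) = 4.
Cage c has sum 10; hence (2,4) = 3.
Column 5 now contains 3, which forces (2,5) = 5.
Completed grid: 3 1 2 5 4 / 1 2 4 3 5 / 5 4 3 1 2 / 4 5 1 2 3 / 2 3 5 4 1.

4 5 1 2 3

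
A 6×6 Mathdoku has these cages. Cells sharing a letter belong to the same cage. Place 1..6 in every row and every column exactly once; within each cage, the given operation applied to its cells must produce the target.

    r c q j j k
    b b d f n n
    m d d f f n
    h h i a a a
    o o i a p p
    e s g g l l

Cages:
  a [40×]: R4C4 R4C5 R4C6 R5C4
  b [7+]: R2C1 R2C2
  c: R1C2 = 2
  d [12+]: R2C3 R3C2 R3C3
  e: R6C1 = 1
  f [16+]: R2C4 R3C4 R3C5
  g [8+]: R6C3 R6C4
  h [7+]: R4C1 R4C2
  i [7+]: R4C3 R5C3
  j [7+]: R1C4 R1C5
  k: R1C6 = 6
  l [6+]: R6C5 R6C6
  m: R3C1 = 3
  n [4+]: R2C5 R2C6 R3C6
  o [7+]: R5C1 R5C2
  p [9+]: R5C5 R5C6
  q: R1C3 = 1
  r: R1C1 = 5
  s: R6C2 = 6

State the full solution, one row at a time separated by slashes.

5 2 1 4 3 6 / 4 3 6 5 1 2 / 3 4 2 6 5 1 / 6 1 3 2 4 5 / 2 5 4 1 6 3 / 1 6 5 3 2 4

Cage r is given, so R1C1 = 5.
Cage c is given; hence R1C2 = 2.
Cage q is a single given cell, which forces R1C3 = 1.
Cage k is given, leaving R1C6 = 6.
Cage n needs sum 4; hence R2C5 = 1.
Cage n has sum 4; hence R2C6 = 2.
M is a freebie, leaving R3C1 = 3.
Cage n needs sum 4; hence R3C6 = 1.
Cage e is given; hence R6C1 = 1.
Cage s is a single given cell; hence R6C2 = 6.
The two cells of cage b must have sum 7; hence R2C1 = 4.
Cage b needs two cells with sum 7, which forces R2C2 = 3.
Cage l's pair has sum 6; hence R6C5 = 2.
Cage l needs two cells with sum 6, which forces R6C6 = 4.
Cage d has sum 12; hence R3C3 = 2.
The 4 cells of cage a must have product 40, so R4C5 = 4.
Column 6 already has 4, leaving R4C6 = 5.
Column 5 already has 4, which forces R5C5 = 6.
Column 6 already has 5, so R5C6 = 3.
Cage j needs two cells with sum 7, leaving R1C4 = 4.
Column 5 already has 4; hence R1C5 = 3.
Cage f needs sum 16, leaving R2C4 = 5.
Cage f has sum 16, leaving R3C4 = 6.
Column 5 already has 6, so R3C5 = 5.
The two cells of cage h must have sum 7, leaving R4C1 = 6.
5 is placed in row 4, which forces R4C2 = 1.
5 is placed in row 4, leaving R4C3 = 3.
Row 4 already has 1; hence R4C4 = 2.
Row 5 already has 6; hence R5C1 = 2.
Cage o's pair has sum 7; hence R5C2 = 5.
Cage i's pair has sum 7, which forces R5C3 = 4.
Column 4 already has 2, which forces R5C4 = 1.
3 is placed in column 3, leaving R6C3 = 5.
Column 4 already has 5, so R6C4 = 3.
Row 2 now contains 5, which forces R2C3 = 6.
5 is placed in row 3, which forces R3C2 = 4.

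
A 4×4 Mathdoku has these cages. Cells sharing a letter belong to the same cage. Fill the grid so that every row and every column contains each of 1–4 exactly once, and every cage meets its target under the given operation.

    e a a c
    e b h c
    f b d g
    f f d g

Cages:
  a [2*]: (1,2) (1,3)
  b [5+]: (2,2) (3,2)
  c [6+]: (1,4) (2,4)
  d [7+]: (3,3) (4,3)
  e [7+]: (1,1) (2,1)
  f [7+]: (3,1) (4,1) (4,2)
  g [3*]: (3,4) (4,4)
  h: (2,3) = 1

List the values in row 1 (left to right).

Cage h is given; hence (2,3) = 1.
The two cells of cage a must have product 2, which forces (1,2) = 1.
Column 3 now contains 1; hence (1,3) = 2.
Row 1 already has 2, which forces (1,4) = 4.
Column 4 now contains 4; hence (2,4) = 2.
Row 1 now contains 4; hence (1,1) = 3.
Cage e needs two cells with sum 7, leaving (2,1) = 4.
Cage b needs two cells with sum 5, so (2,2) = 3.
Cage b's pair has sum 5, so (3,2) = 2.
Column 2 now contains 2, leaving (4,2) = 4.
Row 4 now contains 4; hence (4,3) = 3.
3 is placed in row 4; hence (4,4) = 1.
Row 3 already has 2, so (3,1) = 1.
Column 3 now contains 3; hence (3,3) = 4.
Column 4 now contains 1, which forces (3,4) = 3.
Row 4 now contains 1; hence (4,1) = 2.
Filled in: 3 1 2 4 / 4 3 1 2 / 1 2 4 3 / 2 4 3 1.

3 1 2 4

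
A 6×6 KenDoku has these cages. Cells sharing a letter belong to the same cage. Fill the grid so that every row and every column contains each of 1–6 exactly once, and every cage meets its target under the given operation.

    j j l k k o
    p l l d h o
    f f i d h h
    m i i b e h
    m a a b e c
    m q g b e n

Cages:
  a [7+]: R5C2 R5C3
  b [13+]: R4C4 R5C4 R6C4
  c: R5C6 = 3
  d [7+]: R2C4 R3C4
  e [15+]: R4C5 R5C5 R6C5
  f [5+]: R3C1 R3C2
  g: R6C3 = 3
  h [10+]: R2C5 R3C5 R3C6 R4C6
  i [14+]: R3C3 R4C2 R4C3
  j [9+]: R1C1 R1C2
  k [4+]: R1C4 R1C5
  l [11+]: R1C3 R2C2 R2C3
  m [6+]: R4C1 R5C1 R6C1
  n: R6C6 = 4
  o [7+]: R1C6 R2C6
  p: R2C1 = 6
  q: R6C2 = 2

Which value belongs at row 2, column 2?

3

Cage p is a single given cell, leaving R2C1 = 6.
Cage c is given, so R5C6 = 3.
Q is a freebie, leaving R6C2 = 2.
Cage g is given, so R6C3 = 3.
Cage n is a single given cell, leaving R6C6 = 4.
Cage m needs sum 6, so R4C1 = 3.
Cage m has sum 6; hence R5C1 = 2.
3 is placed in row 6, which forces R6C1 = 1.
Column 1 now contains 1; hence R3C1 = 4.
The two cells of cage f must have sum 5, leaving R3C2 = 1.
The 3 cells of cage b must have sum 13, so R4C4 = 2.
Column 2 already has 1, leaving R5C2 = 6.
Row 5 already has 6, leaving R5C3 = 1.
Row 5 already has 6, so R5C4 = 5.
Row 5 now contains 5; hence R5C5 = 4.
5 is placed in column 4, leaving R6C4 = 6.
Row 6 already has 6, which forces R6C5 = 5.
4 is placed in column 1; hence R1C1 = 5.
Cage j needs two cells with sum 9, leaving R1C2 = 4.
Cage d's pair has sum 7, leaving R2C4 = 4.
The 4 cells of cage h must have sum 10, which forces R2C5 = 1.
Cage i needs sum 14, so R3C3 = 5.
Column 4 now contains 6, leaving R3C4 = 3.
Cage i has sum 14, which forces R4C2 = 5.
The 3 cells of cage i must have sum 14, which forces R4C3 = 4.
5 is placed in column 5; hence R4C5 = 6.
Cage h has sum 10, which forces R4C6 = 1.
Cage l has sum 11; hence R1C3 = 6.
3 is placed in column 4, which forces R1C4 = 1.
Column 5 now contains 1, which forces R1C5 = 3.
The two cells of cage o must have sum 7, which forces R1C6 = 2.
Column 2 now contains 5, so R2C2 = 3.
Column 3 already has 5, so R2C3 = 2.
Cage o needs two cells with sum 7, which forces R2C6 = 5.
Column 5 now contains 6, so R3C5 = 2.
Cage h has sum 10; hence R3C6 = 6.
Filled in: 5 4 6 1 3 2 / 6 3 2 4 1 5 / 4 1 5 3 2 6 / 3 5 4 2 6 1 / 2 6 1 5 4 3 / 1 2 3 6 5 4.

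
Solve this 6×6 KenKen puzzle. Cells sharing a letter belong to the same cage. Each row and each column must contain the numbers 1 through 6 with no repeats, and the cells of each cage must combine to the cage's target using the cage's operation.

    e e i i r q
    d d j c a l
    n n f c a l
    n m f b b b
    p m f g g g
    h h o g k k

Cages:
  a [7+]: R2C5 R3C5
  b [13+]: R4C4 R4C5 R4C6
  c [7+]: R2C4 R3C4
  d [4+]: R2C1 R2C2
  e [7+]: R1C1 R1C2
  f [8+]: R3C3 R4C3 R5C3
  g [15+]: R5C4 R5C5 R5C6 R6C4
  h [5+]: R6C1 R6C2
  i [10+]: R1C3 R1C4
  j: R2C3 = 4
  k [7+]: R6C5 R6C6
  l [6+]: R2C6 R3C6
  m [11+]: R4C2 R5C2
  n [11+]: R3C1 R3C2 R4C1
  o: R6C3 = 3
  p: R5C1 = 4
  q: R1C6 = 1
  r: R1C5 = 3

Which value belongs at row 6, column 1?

1

R is a freebie, so R1C5 = 3.
Q is a freebie, leaving R1C6 = 1.
Cage j is given, leaving R2C3 = 4.
P is a freebie, leaving R5C1 = 4.
Cage o is given, leaving R6C3 = 3.
Column 3 already has 4, which forces R1C3 = 6.
Cage i's pair has sum 10; hence R1C4 = 4.
Cage l needs two cells with sum 6, so R2C6 = 2.
The two cells of cage l must have sum 6, which forces R3C6 = 4.
The two cells of cage h must have sum 5, so R6C1 = 1.
Cage h needs two cells with sum 5, which forces R6C2 = 4.
Column 1 already has 1, leaving R2C1 = 3.
Cage d needs two cells with sum 4; hence R2C2 = 1.
Cage k's pair has sum 7, which forces R6C5 = 2.
Cage k's pair has sum 7; hence R6C6 = 5.
The two cells of cage a must have sum 7, which forces R2C5 = 6.
The 3 cells of cage n must have sum 11, so R3C2 = 3.
Cage a's pair has sum 7; hence R3C5 = 1.
Column 5 already has 1, which forces R5C5 = 5.
Row 6 now contains 5, leaving R6C4 = 6.
Row 2 now contains 6, so R2C4 = 5.
Row 3 already has 1, which forces R3C4 = 2.
The two cells of cage m must have sum 11, which forces R4C2 = 5.
The 3 cells of cage b must have sum 13, so R4C4 = 3.
5 is placed in column 5, so R4C5 = 4.
Cage b needs sum 13, so R4C6 = 6.
Row 5 now contains 5, which forces R5C2 = 6.
The 4 cells of cage g must have sum 15, so R5C4 = 1.
The 4 cells of cage g must have sum 15, so R5C6 = 3.
Cage e's pair has sum 7, leaving R1C1 = 5.
5 is placed in column 2, which forces R1C2 = 2.
Row 3 now contains 2, so R3C1 = 6.
Row 3 now contains 2; hence R3C3 = 5.
Row 4 already has 6; hence R4C1 = 2.
Cage f needs sum 8, which forces R4C3 = 1.
1 is placed in row 5, which forces R5C3 = 2.
Filled in: 5 2 6 4 3 1 / 3 1 4 5 6 2 / 6 3 5 2 1 4 / 2 5 1 3 4 6 / 4 6 2 1 5 3 / 1 4 3 6 2 5.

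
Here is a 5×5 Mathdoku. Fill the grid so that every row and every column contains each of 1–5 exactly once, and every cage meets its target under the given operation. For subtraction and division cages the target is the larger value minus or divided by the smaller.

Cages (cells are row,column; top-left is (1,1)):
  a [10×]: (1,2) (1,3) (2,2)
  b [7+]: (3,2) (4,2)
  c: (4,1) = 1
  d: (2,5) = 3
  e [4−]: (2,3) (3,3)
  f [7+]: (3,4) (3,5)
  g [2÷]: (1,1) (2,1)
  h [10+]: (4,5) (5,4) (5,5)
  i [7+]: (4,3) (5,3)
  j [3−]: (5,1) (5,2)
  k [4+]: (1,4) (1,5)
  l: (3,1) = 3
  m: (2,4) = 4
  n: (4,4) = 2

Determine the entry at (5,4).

M is a freebie; hence (2,4) = 4.
Cage d is given, so (2,5) = 3.
Cage l is given; hence (3,1) = 3.
Cage c is given; hence (4,1) = 1.
Cage n is given, which forces (4,4) = 2.
The two cells of cage g must have quotient 2, so (1,1) = 4.
The two cells of cage k must have sum 4; hence (1,4) = 3.
Column 5 already has 3, leaving (1,5) = 1.
Column 1 now contains 1, leaving (2,1) = 2.
2 is placed in column 4, so (3,4) = 5.
The two cells of cage f must have sum 7; hence (3,5) = 2.
Column 1 already has 2; hence (5,1) = 5.
Column 4 already has 5; hence (5,4) = 1.
Row 5 now contains 5, so (5,5) = 4.
The 3 cells of cage a must have product 10; hence (2,2) = 1.
Cage e's pair has difference 4; hence (2,3) = 5.
Row 3 now contains 2, leaving (3,2) = 4.
Row 3 now contains 5, which forces (3,3) = 1.
Cage b's pair has sum 7, leaving (4,2) = 3.
Column 3 already has 5, leaving (4,3) = 4.
Column 5 now contains 4, leaving (4,5) = 5.
1 is placed in row 5; hence (5,2) = 2.
2 is placed in row 5, which forces (5,3) = 3.
Column 2 now contains 2, so (1,2) = 5.
Column 3 already has 5, leaving (1,3) = 2.
Filled in: 4 5 2 3 1 / 2 1 5 4 3 / 3 4 1 5 2 / 1 3 4 2 5 / 5 2 3 1 4.

1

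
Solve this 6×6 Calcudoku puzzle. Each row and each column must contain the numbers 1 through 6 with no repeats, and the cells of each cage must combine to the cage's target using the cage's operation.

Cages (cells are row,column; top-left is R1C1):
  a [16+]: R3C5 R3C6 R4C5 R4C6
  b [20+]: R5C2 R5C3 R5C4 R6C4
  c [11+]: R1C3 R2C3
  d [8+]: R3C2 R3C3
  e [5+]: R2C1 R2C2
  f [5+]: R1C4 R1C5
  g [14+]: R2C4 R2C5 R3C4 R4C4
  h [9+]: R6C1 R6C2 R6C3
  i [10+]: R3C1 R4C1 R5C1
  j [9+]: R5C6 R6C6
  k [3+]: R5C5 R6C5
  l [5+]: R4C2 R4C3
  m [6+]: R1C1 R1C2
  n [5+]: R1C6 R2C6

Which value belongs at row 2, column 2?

In row 1, 6 can only go at R1C3, so R1C3 = 6.
Column 3 already has 6, so R2C3 = 5.
Row 6 needs a 1, and only R6C5 is open for it.
1 is placed in column 5, which forces R5C5 = 2.
Row 5 already has 2, so R5C1 = 1.
The only place for 5 in row 1 is R1C1.
Cage m's pair has sum 6; hence R1C2 = 1.
1 is placed in row 1; hence R1C4 = 2.
Cage f's pair has sum 5, so R1C5 = 3.
3 is placed in row 1, leaving R1C6 = 4.
Column 6 already has 4, leaving R5C6 = 3.
Cage n's pair has sum 5; hence R2C6 = 1.
Cage b has sum 20, which forces R5C2 = 5.
3 is placed in row 5; hence R5C3 = 4.
Cage b needs sum 20, leaving R5C4 = 6.
Cage b needs sum 20; hence R6C4 = 5.
Cage j's pair has sum 9, which forces R6C6 = 6.
The 4 cells of cage g must have sum 14, which forces R2C5 = 6.
5 is placed in column 2, which forces R3C2 = 6.
The two cells of cage d must have sum 8; hence R3C3 = 2.
2 is placed in row 3; hence R3C6 = 5.
Column 6 already has 5; hence R4C6 = 2.
2 is placed in column 3, which forces R6C3 = 3.
Row 3 already has 6, so R3C1 = 3.
5 is placed in row 3, so R3C5 = 4.
The 3 cells of cage i must have sum 10, which forces R4C1 = 6.
Cage l needs two cells with sum 5; hence R4C2 = 4.
Column 3 already has 3, leaving R4C3 = 1.
1 is placed in row 4, which forces R4C4 = 3.
Cage a needs sum 16, which forces R4C5 = 5.
4 is placed in column 2, leaving R6C2 = 2.
Column 1 already has 3, which forces R2C1 = 2.
Column 2 now contains 2, leaving R2C2 = 3.
Column 4 now contains 3; hence R2C4 = 4.
Row 3 now contains 4, so R3C4 = 1.
2 is placed in row 6, which forces R6C1 = 4.
Filled in: 5 1 6 2 3 4 / 2 3 5 4 6 1 / 3 6 2 1 4 5 / 6 4 1 3 5 2 / 1 5 4 6 2 3 / 4 2 3 5 1 6.

3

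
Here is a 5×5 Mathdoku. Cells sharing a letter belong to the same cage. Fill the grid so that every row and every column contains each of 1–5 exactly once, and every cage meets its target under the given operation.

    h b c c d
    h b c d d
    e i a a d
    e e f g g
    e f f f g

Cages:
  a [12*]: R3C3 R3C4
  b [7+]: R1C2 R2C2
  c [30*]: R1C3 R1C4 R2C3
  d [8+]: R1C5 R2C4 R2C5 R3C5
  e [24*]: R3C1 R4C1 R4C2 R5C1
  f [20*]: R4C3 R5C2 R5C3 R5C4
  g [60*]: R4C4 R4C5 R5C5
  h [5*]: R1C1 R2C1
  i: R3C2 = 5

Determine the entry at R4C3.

Cage i is a single given cell, which forces R3C2 = 5.
The pair R1C1/R2C1 in column 1 holds {1, 5}, leaving R3C1 = 2.
Row 3 now contains 2, which forces R3C5 = 1.
Cage e needs product 24; hence R4C2 = 1.
1 is placed in row 4, so R4C3 = 2.
Column 2 now contains 1, which forces R5C2 = 2.
Cage c needs product 30, so R1C4 = 2.
Row 1 already has 2, so R1C5 = 4.
Column 4 already has 2; hence R2C4 = 1.
Column 4 already has 1, which forces R5C4 = 5.
Row 5 already has 5; hence R5C5 = 3.
Cage h's pair has product 5; hence R1C1 = 1.
4 is placed in row 1, which forces R1C2 = 3.
Row 1 now contains 3; hence R1C3 = 5.
Row 2 now contains 1, which forces R2C1 = 5.
Cage b needs two cells with sum 7, which forces R2C2 = 4.
Column 3 already has 5, so R2C3 = 3.
Column 5 now contains 3, so R2C5 = 2.
Column 3 now contains 3, so R3C3 = 4.
Row 3 already has 4, so R3C4 = 3.
Cage e needs product 24, so R4C1 = 3.
Cage g has product 60; hence R4C4 = 4.
Column 5 now contains 3, leaving R4C5 = 5.
Row 5 already has 3; hence R5C1 = 4.
Row 5 already has 5, leaving R5C3 = 1.
Completed grid: 1 3 5 2 4 / 5 4 3 1 2 / 2 5 4 3 1 / 3 1 2 4 5 / 4 2 1 5 3.

2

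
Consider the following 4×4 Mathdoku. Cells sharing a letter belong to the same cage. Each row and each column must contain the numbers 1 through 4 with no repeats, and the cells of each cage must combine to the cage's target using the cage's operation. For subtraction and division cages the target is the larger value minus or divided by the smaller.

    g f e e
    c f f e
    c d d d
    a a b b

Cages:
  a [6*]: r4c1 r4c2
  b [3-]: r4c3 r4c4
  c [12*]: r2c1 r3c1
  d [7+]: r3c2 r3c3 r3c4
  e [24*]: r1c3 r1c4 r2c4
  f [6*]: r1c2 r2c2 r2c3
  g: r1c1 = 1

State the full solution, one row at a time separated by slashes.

Cage g is a single given cell, leaving r1c1 = 1.
The only place for 3 in row 3 is r3c1.
Column 1 now contains 3; hence r2c1 = 4.
Column 1 now contains 3; hence r4c1 = 2.
The two cells of cage a must have product 6, leaving r4c2 = 3.
Column 2 already has 3; hence r1c2 = 2.
Cage f needs product 6, so r2c2 = 1.
Cage f has product 6, so r2c3 = 3.
Row 2 already has 3, so r2c4 = 2.
Column 2 already has 1; hence r3c2 = 4.
Row 3 now contains 4, which forces r3c4 = 1.
1 is placed in column 4, so r4c4 = 4.
3 is placed in column 3, so r1c3 = 4.
4 is placed in column 4, so r1c4 = 3.
Row 3 now contains 1, which forces r3c3 = 2.
Row 4 now contains 4, which forces r4c3 = 1.

1 2 4 3 / 4 1 3 2 / 3 4 2 1 / 2 3 1 4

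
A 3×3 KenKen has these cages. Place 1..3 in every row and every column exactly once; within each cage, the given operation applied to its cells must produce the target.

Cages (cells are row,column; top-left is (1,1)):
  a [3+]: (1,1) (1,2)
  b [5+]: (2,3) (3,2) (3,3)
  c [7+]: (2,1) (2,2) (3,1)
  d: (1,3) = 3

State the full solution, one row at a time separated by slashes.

2 1 3 / 1 3 2 / 3 2 1

Cage d is a single given cell, which forces (1,3) = 3.
Column 3 now contains 3, which forces (3,3) = 1.
1 is placed in column 3; hence (2,3) = 2.
Row 3 now contains 1, which forces (3,2) = 2.
The two cells of cage a must have sum 3, which forces (1,1) = 2.
2 is placed in column 2; hence (1,2) = 1.
Cage c has sum 7; hence (2,1) = 1.
2 is placed in row 2; hence (2,2) = 3.
2 is placed in row 3, so (3,1) = 3.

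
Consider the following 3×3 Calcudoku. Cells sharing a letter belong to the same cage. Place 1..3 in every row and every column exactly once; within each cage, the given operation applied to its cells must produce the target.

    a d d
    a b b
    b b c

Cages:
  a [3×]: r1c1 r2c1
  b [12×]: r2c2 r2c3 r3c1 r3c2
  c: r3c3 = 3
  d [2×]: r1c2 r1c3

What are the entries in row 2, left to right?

Cage c is a single given cell, leaving r3c3 = 3.
Cage b has product 12; hence r2c2 = 3.
The 4 cells of cage b must have product 12, leaving r2c3 = 2.
Cage a's pair has product 3, so r1c1 = 3.
The two cells of cage d must have product 2, which forces r1c2 = 2.
2 is placed in column 3, which forces r1c3 = 1.
3 is placed in row 2, so r2c1 = 1.
Column 1 now contains 1; hence r3c1 = 2.
Column 2 already has 2; hence r3c2 = 1.
Completed grid: 3 2 1 / 1 3 2 / 2 1 3.

1 3 2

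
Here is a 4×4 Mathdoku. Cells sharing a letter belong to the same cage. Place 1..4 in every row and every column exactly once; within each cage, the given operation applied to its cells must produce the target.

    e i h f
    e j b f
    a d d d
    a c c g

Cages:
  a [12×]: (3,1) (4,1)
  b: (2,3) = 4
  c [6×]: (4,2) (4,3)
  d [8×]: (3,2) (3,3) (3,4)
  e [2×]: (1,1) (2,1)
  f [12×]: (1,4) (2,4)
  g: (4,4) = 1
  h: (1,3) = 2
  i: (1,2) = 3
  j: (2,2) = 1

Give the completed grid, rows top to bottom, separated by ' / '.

I is a freebie; hence (1,2) = 3.
Cage h is given; hence (1,3) = 2.
Row 1 already has 3, which forces (1,4) = 4.
Cage j is a single given cell, which forces (2,2) = 1.
Cage b is a single given cell, so (2,3) = 4.
Column 4 now contains 4; hence (2,4) = 3.
Column 3 now contains 4; hence (3,3) = 1.
1 is placed in row 3, leaving (3,4) = 2.
Column 2 already has 3, which forces (4,2) = 2.
2 is placed in column 3, which forces (4,3) = 3.
G is a freebie, leaving (4,4) = 1.
Row 1 already has 2, leaving (1,1) = 1.
Row 2 already has 1, so (2,1) = 2.
Cage a needs two cells with product 12, which forces (3,1) = 3.
2 is placed in row 3, which forces (3,2) = 4.
Row 4 now contains 3, leaving (4,1) = 4.

1 3 2 4 / 2 1 4 3 / 3 4 1 2 / 4 2 3 1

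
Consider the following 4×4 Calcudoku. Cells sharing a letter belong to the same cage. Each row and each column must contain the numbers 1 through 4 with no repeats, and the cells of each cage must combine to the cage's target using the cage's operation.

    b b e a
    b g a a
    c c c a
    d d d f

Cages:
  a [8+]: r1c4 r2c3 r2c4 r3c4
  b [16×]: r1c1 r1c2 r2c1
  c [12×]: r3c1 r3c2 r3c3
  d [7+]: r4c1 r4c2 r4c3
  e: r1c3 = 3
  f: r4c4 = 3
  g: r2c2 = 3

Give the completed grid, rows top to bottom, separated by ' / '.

4 2 3 1 / 2 3 1 4 / 3 1 4 2 / 1 4 2 3

E is a freebie; hence r1c3 = 3.
Cage g is a single given cell, which forces r2c2 = 3.
F is a freebie; hence r4c4 = 3.
The 4 cells of cage a must have sum 8, so r2c3 = 1.
Cage c has product 12; hence r3c1 = 3.
Column 3 already has 1, which forces r3c3 = 4.
Column 3 already has 4; hence r4c3 = 2.
Row 3 now contains 4, so r3c2 = 1.
1 is placed in row 3, leaving r3c4 = 2.
Column 2 now contains 1, so r4c2 = 4.
Cage b has product 16, so r1c1 = 4.
4 is placed in column 2; hence r1c2 = 2.
Cage a needs sum 8, so r1c4 = 1.
Cage b needs product 16, which forces r2c1 = 2.
2 is placed in column 4, so r2c4 = 4.
4 is placed in row 4, leaving r4c1 = 1.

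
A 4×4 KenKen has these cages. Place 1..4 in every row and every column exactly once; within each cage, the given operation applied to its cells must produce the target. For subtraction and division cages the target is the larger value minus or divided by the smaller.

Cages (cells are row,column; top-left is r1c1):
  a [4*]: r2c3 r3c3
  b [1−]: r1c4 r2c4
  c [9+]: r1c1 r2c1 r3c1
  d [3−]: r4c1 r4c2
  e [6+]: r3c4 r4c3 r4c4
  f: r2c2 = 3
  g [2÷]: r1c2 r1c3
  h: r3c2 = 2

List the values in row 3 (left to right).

3 2 4 1

F is a freebie, leaving r2c2 = 3.
Cage h is given, so r3c2 = 2.
Cage g's pair has quotient 2, which forces r1c3 = 2.
Cage c has sum 9, leaving r2c1 = 2.
Row 2 already has 2, leaving r2c4 = 4.
Column 4 now contains 4, leaving r4c4 = 2.
Cage b needs two cells with difference 1; hence r1c4 = 3.
4 is placed in row 2, which forces r2c3 = 1.
Cage a needs two cells with product 4, which forces r3c3 = 4.
Column 4 already has 3, which forces r3c4 = 1.
Column 3 now contains 1, leaving r4c3 = 3.
3 is placed in row 1, leaving r1c1 = 4.
4 is placed in row 1, which forces r1c2 = 1.
4 is placed in row 3, which forces r3c1 = 3.
4 is placed in column 1, which forces r4c1 = 1.
Column 2 now contains 1; hence r4c2 = 4.
The full grid is 4 1 2 3 / 2 3 1 4 / 3 2 4 1 / 1 4 3 2.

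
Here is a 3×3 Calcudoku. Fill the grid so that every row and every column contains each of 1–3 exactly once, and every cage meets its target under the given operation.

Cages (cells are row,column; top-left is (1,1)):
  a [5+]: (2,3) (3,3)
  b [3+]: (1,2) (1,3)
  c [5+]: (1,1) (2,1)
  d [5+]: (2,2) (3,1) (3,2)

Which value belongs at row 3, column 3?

2

In row 1, 3 can only go at (1,1), so (1,1) = 3.
3 is placed in column 1, leaving (2,1) = 2.
Row 2 now contains 2, leaving (2,2) = 1.
Row 2 now contains 2, leaving (2,3) = 3.
Column 1 already has 2, so (3,1) = 1.
Column 2 now contains 1; hence (3,2) = 3.
Column 3 already has 3; hence (3,3) = 2.
Column 2 now contains 1, which forces (1,2) = 2.
Column 3 now contains 2, which forces (1,3) = 1.
Filled in: 3 2 1 / 2 1 3 / 1 3 2.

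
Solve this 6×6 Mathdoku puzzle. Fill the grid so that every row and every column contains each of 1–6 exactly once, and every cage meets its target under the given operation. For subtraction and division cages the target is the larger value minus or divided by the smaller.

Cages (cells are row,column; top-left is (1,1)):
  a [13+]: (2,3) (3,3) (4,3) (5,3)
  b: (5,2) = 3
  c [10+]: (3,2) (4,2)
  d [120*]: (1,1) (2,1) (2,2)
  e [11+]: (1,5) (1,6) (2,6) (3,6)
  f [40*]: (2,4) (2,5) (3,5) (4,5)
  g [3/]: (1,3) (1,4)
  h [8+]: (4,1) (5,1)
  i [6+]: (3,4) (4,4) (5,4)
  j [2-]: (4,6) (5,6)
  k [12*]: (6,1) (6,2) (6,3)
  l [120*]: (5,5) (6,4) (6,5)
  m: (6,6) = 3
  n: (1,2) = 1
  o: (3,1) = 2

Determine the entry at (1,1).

4

N is a freebie, leaving (1,2) = 1.
O is a freebie, leaving (3,1) = 2.
Cage b is given, leaving (5,2) = 3.
Cage m is a single given cell; hence (6,6) = 3.
Cage h's pair has sum 8; hence (4,1) = 3.
The two cells of cage h must have sum 8, leaving (5,1) = 5.
The 3 cells of cage d must have product 120, so (2,2) = 5.
The 3 cells of cage i must have sum 6; hence (3,4) = 3.
Row 1 needs a 3, and only (1,5) is open for it.
In row 1, 4 can only go at (1,1), so (1,1) = 4.
4 is placed in column 1, which forces (2,1) = 6.
6 is placed in column 1, leaving (6,1) = 1.
Row 1 needs a 5, and only (1,6) is open for it.
The 4 cells of cage e must have sum 11, leaving (2,6) = 2.
Column 6 already has 5, so (3,6) = 1.
Cage f has product 40, leaving (3,5) = 5.
Cage f needs product 40, which forces (4,5) = 2.
2 is placed in row 4, leaving (4,4) = 1.
The 3 cells of cage i must have sum 6, so (5,4) = 2.
Cage l needs product 120; hence (6,4) = 5.
The two cells of cage g must have quotient 3, so (1,3) = 2.
2 is placed in column 4, so (1,4) = 6.
The 4 cells of cage a must have sum 13, leaving (2,3) = 3.
Column 4 now contains 1, which forces (2,4) = 4.
Cage f has product 40, so (2,5) = 1.
Cage a has sum 13, leaving (3,3) = 4.
Cage a needs sum 13; hence (4,3) = 5.
Row 5 already has 2, leaving (5,3) = 1.
2 is placed in column 3, so (6,3) = 6.
6 is placed in row 6, which forces (6,5) = 4.
Row 3 already has 4, leaving (3,2) = 6.
Cage c needs two cells with sum 10; hence (4,2) = 4.
Row 4 already has 4; hence (4,6) = 6.
Column 5 now contains 4, which forces (5,5) = 6.
Column 6 already has 6, leaving (5,6) = 4.
6 is placed in row 6, which forces (6,2) = 2.
The full grid is 4 1 2 6 3 5 / 6 5 3 4 1 2 / 2 6 4 3 5 1 / 3 4 5 1 2 6 / 5 3 1 2 6 4 / 1 2 6 5 4 3.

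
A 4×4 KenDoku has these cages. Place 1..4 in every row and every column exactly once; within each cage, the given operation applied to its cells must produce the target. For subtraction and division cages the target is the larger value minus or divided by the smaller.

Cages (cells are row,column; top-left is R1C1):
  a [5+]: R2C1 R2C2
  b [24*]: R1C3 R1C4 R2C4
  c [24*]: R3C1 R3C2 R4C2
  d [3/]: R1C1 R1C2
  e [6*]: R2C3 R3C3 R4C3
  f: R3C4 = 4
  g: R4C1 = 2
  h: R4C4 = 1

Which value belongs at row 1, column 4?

2

F is a freebie, leaving R3C4 = 4.
Cage g is a single given cell, so R4C1 = 2.
H is a freebie; hence R4C4 = 1.
The 3 cells of cage b must have product 24, which forces R1C3 = 4.
Column 1 already has 2, leaving R3C1 = 3.
Cage c needs product 24, so R3C2 = 2.
2 is placed in row 3, which forces R3C3 = 1.
Cage c has product 24, leaving R4C2 = 4.
1 is placed in row 4, leaving R4C3 = 3.
Column 1 now contains 3; hence R1C1 = 1.
The two cells of cage d must have quotient 3; hence R1C2 = 3.
Row 1 already has 3, which forces R1C4 = 2.
The two cells of cage a must have sum 5; hence R2C1 = 4.
Column 2 already has 4, which forces R2C2 = 1.
Column 3 already has 1; hence R2C3 = 2.
Column 4 now contains 2, leaving R2C4 = 3.
Completed grid: 1 3 4 2 / 4 1 2 3 / 3 2 1 4 / 2 4 3 1.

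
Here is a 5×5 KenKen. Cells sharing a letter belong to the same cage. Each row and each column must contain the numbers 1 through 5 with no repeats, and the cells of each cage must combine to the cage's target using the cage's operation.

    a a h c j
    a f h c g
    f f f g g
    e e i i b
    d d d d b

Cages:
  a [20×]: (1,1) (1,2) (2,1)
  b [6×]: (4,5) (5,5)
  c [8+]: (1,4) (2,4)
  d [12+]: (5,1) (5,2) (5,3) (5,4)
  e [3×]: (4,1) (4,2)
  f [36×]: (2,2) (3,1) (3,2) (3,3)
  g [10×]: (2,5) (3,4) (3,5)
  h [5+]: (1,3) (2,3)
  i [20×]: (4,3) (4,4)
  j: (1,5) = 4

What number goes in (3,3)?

Cage j is given, so (1,5) = 4.
Cage f has product 36, which forces (2,2) = 3.
3 is placed in row 2; hence (2,4) = 5.
Column 2 now contains 3; hence (4,2) = 1.
Column 4 now contains 5, which forces (4,4) = 4.
Column 4 now contains 5, which forces (1,4) = 3.
1 is placed in column 2, so (3,2) = 4.
Cage g has product 10, which forces (3,5) = 5.
Row 4 now contains 1, which forces (4,1) = 3.
4 is placed in row 4, which forces (4,3) = 5.
3 is placed in row 4, which forces (4,5) = 2.
Column 5 already has 2; hence (5,5) = 3.
Row 1 now contains 3; hence (1,3) = 1.
Cage h's pair has sum 5, which forces (2,3) = 4.
Column 5 already has 2, so (2,5) = 1.
3 is placed in column 1, leaving (3,1) = 1.
The 4 cells of cage f must have product 36, leaving (3,3) = 3.
Cage g needs product 10, which forces (3,4) = 2.
Column 3 already has 4, which forces (5,3) = 2.
Column 4 now contains 2, which forces (5,4) = 1.
Row 1 now contains 1; hence (1,1) = 5.
Cage a has product 20, so (1,2) = 2.
Row 2 already has 4; hence (2,1) = 2.
Cage d has sum 12; hence (5,1) = 4.
Row 5 already has 2, which forces (5,2) = 5.
Completed grid: 5 2 1 3 4 / 2 3 4 5 1 / 1 4 3 2 5 / 3 1 5 4 2 / 4 5 2 1 3.

3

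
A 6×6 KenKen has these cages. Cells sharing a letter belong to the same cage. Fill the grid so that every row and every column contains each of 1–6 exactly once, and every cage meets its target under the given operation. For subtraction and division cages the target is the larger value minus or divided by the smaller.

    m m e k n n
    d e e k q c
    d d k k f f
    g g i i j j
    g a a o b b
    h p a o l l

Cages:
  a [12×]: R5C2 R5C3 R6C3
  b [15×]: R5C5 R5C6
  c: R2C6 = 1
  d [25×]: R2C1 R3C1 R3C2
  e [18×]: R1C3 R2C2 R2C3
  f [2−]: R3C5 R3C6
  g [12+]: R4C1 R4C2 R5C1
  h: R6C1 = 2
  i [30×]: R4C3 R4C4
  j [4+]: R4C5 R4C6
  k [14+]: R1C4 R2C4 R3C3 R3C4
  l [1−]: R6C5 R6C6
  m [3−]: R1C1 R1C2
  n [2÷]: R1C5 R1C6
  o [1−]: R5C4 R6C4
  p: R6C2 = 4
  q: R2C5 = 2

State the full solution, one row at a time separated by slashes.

Cage d has product 25; hence R2C1 = 5.
Q is a freebie, which forces R2C5 = 2.
Cage c is given, leaving R2C6 = 1.
The 3 cells of cage d must have product 25, so R3C1 = 1.
The 3 cells of cage d must have product 25; hence R3C2 = 5.
Column 6 now contains 1, leaving R4C6 = 3.
Column 6 already has 3; hence R5C6 = 5.
Cage h is a single given cell; hence R6C1 = 2.
P is a freebie; hence R6C2 = 4.
Row 6 already has 4, which forces R6C6 = 6.
Cage e has product 18, leaving R1C3 = 1.
Row 1 already has 1, so R1C5 = 4.
Cage n's pair has quotient 2; hence R1C6 = 2.
Column 5 now contains 4; hence R3C5 = 6.
2 is placed in column 6, leaving R3C6 = 4.
Cage g needs sum 12, which forces R4C2 = 2.
Row 4 now contains 3, leaving R4C5 = 1.
Row 5 now contains 5, leaving R5C5 = 3.
1 is placed in column 3, leaving R6C3 = 3.
Cage l's pair has difference 1, leaving R6C5 = 5.
Cage k has sum 14; hence R1C4 = 5.
The 3 cells of cage e must have product 18, so R2C2 = 3.
3 is placed in column 3; hence R2C3 = 6.
Cage k needs sum 14, leaving R2C4 = 4.
3 is placed in column 3, leaving R3C3 = 2.
Cage k needs sum 14, so R3C4 = 3.
Column 3 already has 6, which forces R4C3 = 5.
5 is placed in column 4, which forces R4C4 = 6.
Cage a needs product 12, so R5C2 = 1.
Cage a needs product 12, leaving R5C3 = 4.
Cage o's pair has difference 1; hence R5C4 = 2.
5 is placed in row 6; hence R6C4 = 1.
Cage m needs two cells with difference 3, so R1C1 = 3.
Column 2 now contains 3, which forces R1C2 = 6.
6 is placed in row 4; hence R4C1 = 4.
Row 5 now contains 4, which forces R5C1 = 6.

3 6 1 5 4 2 / 5 3 6 4 2 1 / 1 5 2 3 6 4 / 4 2 5 6 1 3 / 6 1 4 2 3 5 / 2 4 3 1 5 6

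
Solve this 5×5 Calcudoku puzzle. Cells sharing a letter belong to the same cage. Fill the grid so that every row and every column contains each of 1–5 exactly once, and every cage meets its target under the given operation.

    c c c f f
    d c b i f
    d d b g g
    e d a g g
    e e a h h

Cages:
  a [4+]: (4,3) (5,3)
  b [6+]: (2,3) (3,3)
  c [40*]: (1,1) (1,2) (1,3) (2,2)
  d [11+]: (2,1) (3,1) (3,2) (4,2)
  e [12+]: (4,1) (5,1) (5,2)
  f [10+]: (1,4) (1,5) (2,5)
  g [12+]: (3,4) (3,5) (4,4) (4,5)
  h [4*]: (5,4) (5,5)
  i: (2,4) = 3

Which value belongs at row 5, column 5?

Cage i is a single given cell, so (2,4) = 3.
In row 1, 3 can only go at (1,5), so (1,5) = 3.
The only place for 2 in row 5 is (5,1).
Cage e has sum 12, which forces (4,1) = 5.
Cage e needs sum 12, so (5,2) = 5.
Cage c has product 40, so (1,3) = 5.
Row 1 now contains 5; hence (1,4) = 2.
Cage c has product 40, which forces (2,2) = 2.
Row 2 already has 2; hence (2,3) = 4.
The 3 cells of cage f must have sum 10; hence (2,5) = 5.
Column 3 now contains 4, which forces (3,3) = 2.
4 is placed in row 2, so (2,1) = 1.
Cage d needs sum 11, leaving (3,1) = 3.
Cage d needs sum 11, which forces (3,2) = 4.
Cage g needs sum 12, so (3,4) = 5.
Row 3 already has 4, leaving (3,5) = 1.
Cage d needs sum 11, which forces (4,2) = 3.
Row 4 already has 3, which forces (4,3) = 1.
Row 4 already has 1, leaving (4,4) = 4.
Cage g has sum 12, which forces (4,5) = 2.
Column 3 already has 1, so (5,3) = 3.
Column 4 now contains 4; hence (5,4) = 1.
1 is placed in column 5, so (5,5) = 4.
1 is placed in column 1; hence (1,1) = 4.
Column 2 now contains 4, so (1,2) = 1.
Filled in: 4 1 5 2 3 / 1 2 4 3 5 / 3 4 2 5 1 / 5 3 1 4 2 / 2 5 3 1 4.

4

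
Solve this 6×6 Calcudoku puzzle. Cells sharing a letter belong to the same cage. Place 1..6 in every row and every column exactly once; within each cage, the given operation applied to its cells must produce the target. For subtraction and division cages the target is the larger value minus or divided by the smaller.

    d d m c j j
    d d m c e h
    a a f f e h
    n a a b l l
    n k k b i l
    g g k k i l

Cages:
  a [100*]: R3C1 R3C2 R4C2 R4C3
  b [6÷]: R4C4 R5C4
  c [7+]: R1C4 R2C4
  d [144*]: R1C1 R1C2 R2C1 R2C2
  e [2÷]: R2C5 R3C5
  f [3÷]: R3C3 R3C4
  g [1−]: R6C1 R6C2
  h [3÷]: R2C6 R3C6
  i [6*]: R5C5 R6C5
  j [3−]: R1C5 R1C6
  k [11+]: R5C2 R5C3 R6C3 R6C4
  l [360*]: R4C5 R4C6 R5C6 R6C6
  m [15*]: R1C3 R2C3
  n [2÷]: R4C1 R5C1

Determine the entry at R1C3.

Cage a has product 100, leaving R3C1 = 5.
Cage a has product 100, leaving R4C2 = 5.
In row 5, 5 can only go at R5C6, so R5C6 = 5.
In row 6, 5 can only go at R6C4, so R6C4 = 5.
The only place for 5 in row 2 is R2C3.
Column 3 now contains 5; hence R1C3 = 3.
Row 1 now contains 3; hence R1C4 = 4.
Column 4 already has 4; hence R2C4 = 3.
Column 4 already has 3, leaving R3C4 = 2.
Cage j's pair has difference 3, so R1C5 = 5.
The two cells of cage j must have difference 3, which forces R1C6 = 2.
2 is placed in column 6, leaving R2C6 = 1.
Cage f's pair has quotient 3, which forces R3C3 = 6.
Row 3 already has 6, leaving R3C6 = 3.
The two cells of cage e must have quotient 2; hence R2C5 = 2.
Cage l needs product 360, which forces R4C5 = 3.
Row 4 needs a 2, and only R4C1 is open for it.
The only place for 2 in row 5 is R5C3.
Cage k needs sum 11, which forces R5C2 = 3.
2 is placed in column 3, leaving R6C3 = 1.
Row 6 now contains 1, leaving R6C5 = 6.
6 is placed in row 6, which forces R6C6 = 4.
Cage a needs product 100, so R3C2 = 1.
Row 3 already has 1, so R3C5 = 4.
Column 3 already has 1, leaving R4C3 = 4.
4 is placed in column 6, leaving R4C6 = 6.
6 is placed in column 5, leaving R5C5 = 1.
4 is placed in row 6, so R6C1 = 3.
4 is placed in row 6; hence R6C2 = 2.
The 4 cells of cage d must have product 144, which forces R1C1 = 1.
Column 2 now contains 1, leaving R1C2 = 6.
Cage d has product 144, so R2C1 = 6.
Cage d needs product 144, leaving R2C2 = 4.
6 is placed in row 4; hence R4C4 = 1.
1 is placed in row 5, so R5C1 = 4.
1 is placed in row 5, leaving R5C4 = 6.
Completed grid: 1 6 3 4 5 2 / 6 4 5 3 2 1 / 5 1 6 2 4 3 / 2 5 4 1 3 6 / 4 3 2 6 1 5 / 3 2 1 5 6 4.

3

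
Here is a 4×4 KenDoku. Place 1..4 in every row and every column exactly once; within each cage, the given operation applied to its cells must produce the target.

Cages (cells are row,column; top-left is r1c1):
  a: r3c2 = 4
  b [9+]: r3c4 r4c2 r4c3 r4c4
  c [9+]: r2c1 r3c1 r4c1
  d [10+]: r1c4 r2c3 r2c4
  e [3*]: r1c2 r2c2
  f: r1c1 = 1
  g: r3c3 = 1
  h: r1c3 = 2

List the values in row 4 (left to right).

4 2 3 1

Cage f is a single given cell; hence r1c1 = 1.
Row 1 now contains 1; hence r1c2 = 3.
Cage h is given, leaving r1c3 = 2.
Row 1 already has 3, which forces r1c4 = 4.
Column 2 now contains 3, leaving r2c2 = 1.
4 is placed in column 4; hence r2c4 = 2.
Cage a is given, which forces r3c2 = 4.
G is a freebie, leaving r3c3 = 1.
1 is placed in row 3, so r3c4 = 3.
Column 2 already has 4, which forces r4c2 = 2.
Column 4 now contains 3, which forces r4c4 = 1.
Cage d needs sum 10, leaving r2c3 = 4.
3 is placed in row 3, leaving r3c1 = 2.
The 4 cells of cage b must have sum 9, so r4c3 = 3.
Row 2 already has 4; hence r2c1 = 3.
Row 4 now contains 3, leaving r4c1 = 4.
Filled in: 1 3 2 4 / 3 1 4 2 / 2 4 1 3 / 4 2 3 1.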